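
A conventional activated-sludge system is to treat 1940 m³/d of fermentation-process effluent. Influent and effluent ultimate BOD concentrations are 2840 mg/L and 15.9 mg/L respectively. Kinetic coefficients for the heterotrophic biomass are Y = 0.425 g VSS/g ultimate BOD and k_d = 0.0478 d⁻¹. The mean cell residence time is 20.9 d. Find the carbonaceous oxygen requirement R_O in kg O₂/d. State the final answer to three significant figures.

R_O ≈ 3820 kg O₂/d

Correct the yield for decay: Y_obs = Y/(1 + k_d θ_c) = 0.425 / (1 + 0.0478 × 20.9) = 0.425 / 1.999 = 0.2126.
Substrate removed = Q·(S₀ − S) = 1940 m³/d × (2840 − 15.9) g/m³ = 5.48×10^6 g/d = 5479 kg/d.
Biomass synthesised: P_X = Y_obs × 5479 = 1165 kg VSS/d.
R_O = Q·(S₀ − S) − 1.42·P_X = 5479 − 1.42 × 1165 = 3825 kg O₂/d.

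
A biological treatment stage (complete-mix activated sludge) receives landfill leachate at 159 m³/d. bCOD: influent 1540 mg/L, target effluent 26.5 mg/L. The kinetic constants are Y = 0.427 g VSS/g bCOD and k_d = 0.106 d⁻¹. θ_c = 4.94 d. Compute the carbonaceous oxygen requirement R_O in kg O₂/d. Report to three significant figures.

Y_obs = Y / (1 + k_d θ_c) = 0.427 / (1 + 0.106 × 4.94) = 0.427 / 1.524 = 0.2802.
Mass of bCOD removed per day: Q(S₀ − S) = 159 × 1514 g/m³ = 240.6 kg/d.
P_X = Y_obs·Q·(S₀ − S) = 0.2802 × 240.6 = 67.44 kg VSS/d.
Carbonaceous O₂ demand = substrate oxidised − cell-mass equivalent = 240.6 − 1.42 × 67.44 = 144.9 kg O₂/d.

R_O ≈ 145 kg O₂/d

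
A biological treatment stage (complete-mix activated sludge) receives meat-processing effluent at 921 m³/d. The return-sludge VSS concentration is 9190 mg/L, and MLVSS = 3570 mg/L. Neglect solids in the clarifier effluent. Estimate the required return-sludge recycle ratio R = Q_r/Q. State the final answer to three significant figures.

R = Q_r/Q = X/(X_r − X) = 3570 / (9190 − 3570) = 0.6352.

R ≈ 0.635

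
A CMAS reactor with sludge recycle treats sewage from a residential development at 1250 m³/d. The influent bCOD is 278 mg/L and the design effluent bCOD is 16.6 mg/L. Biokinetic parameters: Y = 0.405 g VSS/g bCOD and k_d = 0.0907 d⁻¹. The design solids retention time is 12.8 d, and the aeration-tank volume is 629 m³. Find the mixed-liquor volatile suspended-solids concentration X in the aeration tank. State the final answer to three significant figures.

Solving the biomass balance for X: X = Y Q (S₀−S) θ_c / [V (1+k_d θ_c)] = 0.405 × 1250 × (278 − 16.6) × 12.8 / [629 × (1 + 0.0907 × 12.8)] = 1246 mg/L.

X ≈ 1250 mg/L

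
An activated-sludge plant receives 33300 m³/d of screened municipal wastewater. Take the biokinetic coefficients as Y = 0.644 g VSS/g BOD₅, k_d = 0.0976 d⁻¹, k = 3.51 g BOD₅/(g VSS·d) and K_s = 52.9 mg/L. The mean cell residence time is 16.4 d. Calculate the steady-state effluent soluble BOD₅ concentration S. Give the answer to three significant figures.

Effluent substrate depends only on kinetics and SRT: S = K_s(1 + k_d θ_c) / [θ_c(Yk − k_d) − 1] = 52.9 × (1 + 0.0976 × 16.4) / [16.4 × (0.644 × 3.51 − 0.0976) − 1] = 137.6 / 34.47 = 3.991 mg/L.

S ≈ 3.99 mg/L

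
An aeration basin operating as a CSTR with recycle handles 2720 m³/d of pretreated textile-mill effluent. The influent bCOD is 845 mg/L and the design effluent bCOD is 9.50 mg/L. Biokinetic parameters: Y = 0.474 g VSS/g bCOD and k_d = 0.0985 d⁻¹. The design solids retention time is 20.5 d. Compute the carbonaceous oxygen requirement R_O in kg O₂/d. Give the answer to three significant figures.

Observed yield with endogenous decay: Y_obs = Y / (1 + k_d·θ_c) = 0.474 / (1 + 0.0985 × 20.5) = 0.474 / 3.019 = 0.1570 g VSS/g bCOD.
Q·(S₀ − S) = 2720 × (845 − 9.50) × 10⁻³ = 2273 kg/d removed.
Net sludge production P_X = 0.1570 × 2273 = 356.8 kg VSS/d.
R_O = Q·ΔS − 1.42 P_X = 2273 − 506.6 = 1766 kg O₂/d.

R_O ≈ 1770 kg O₂/d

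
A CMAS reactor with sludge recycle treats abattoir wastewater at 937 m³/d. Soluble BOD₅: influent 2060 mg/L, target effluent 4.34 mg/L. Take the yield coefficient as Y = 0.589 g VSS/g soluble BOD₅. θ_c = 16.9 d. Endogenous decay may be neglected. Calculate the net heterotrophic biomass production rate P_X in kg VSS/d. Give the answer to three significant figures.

With endogenous decay neglected, the observed yield equals the true yield: Y_obs = Y = 0.589 g VSS/g soluble BOD₅.
ΔS = 2060 − 4.34 = 2056 mg/L, so the substrate removal rate is 937 × 2056/1000 = 1926 kg soluble BOD₅/d.
P_X = Y_obs · Q(S₀ − S) = 0.5890 × 1926 = 1135 kg VSS/d.

P_X ≈ 1130 kg VSS/d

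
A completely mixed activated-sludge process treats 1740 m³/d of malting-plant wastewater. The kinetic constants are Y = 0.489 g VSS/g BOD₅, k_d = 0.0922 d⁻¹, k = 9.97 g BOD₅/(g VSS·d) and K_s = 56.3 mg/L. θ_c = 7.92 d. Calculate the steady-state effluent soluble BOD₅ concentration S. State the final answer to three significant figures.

S ≈ 2.64 mg/L

Effluent substrate depends only on kinetics and SRT: S = K_s(1 + k_d θ_c) / [θ_c(Yk − k_d) − 1] = 56.3 × (1 + 0.0922 × 7.92) / [7.92 × (0.489 × 9.97 − 0.0922) − 1] = 97.41 / 36.88 = 2.641 mg/L.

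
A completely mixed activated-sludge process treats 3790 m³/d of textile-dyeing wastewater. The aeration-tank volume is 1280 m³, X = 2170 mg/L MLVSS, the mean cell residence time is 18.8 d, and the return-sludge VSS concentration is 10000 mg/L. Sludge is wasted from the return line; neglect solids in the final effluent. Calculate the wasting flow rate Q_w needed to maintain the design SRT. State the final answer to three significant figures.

Q_w ≈ 14.8 m³/d

θ_c = V·X/(Q_w·X_r) when wasting from the recycle, so Q_w = V·X/(θ_c·X_r) = 1280 × 2170 / (18.8 × 10000) = 14.77 m³/d.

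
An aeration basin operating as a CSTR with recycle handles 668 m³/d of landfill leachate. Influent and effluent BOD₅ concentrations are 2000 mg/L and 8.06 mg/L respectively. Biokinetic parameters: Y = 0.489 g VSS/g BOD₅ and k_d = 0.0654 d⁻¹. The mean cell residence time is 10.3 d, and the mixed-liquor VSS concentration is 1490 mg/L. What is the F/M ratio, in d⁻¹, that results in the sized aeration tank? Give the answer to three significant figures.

Rearranging the biomass balance for a CMAS with decay, V = Y·Q·ΔS·θ_c / [X·(1+k_d θ_c)] = 0.489 × 668 × (2000 − 8.06) × 10.3 / [1490 × (1 + 0.0654 × 10.3)] = 6.7×10^6 / 2494 = 2688 m³.
F/M = Q·S₀ / (V·X) = 668 × 2000 / (2688 × 1490) = 0.3336 g BOD₅·(g VSS·d)⁻¹.

F/M ≈ 0.334 d⁻¹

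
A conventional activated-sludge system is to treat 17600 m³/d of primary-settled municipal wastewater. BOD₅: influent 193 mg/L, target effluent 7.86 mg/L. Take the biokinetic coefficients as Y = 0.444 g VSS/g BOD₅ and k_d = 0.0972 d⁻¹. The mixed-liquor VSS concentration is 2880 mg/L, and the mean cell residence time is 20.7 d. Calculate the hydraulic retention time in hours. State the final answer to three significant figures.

τ ≈ 4.71 h

Rearranging the biomass balance for a CMAS with decay, V = Y·Q·ΔS·θ_c / [X·(1+k_d θ_c)] = 0.444 × 17600 × (193 − 7.86) × 20.7 / [2880 × (1 + 0.0972 × 20.7)] = 2.99×10^7 / 8675 = 3452 m³.
Hydraulic retention time τ = V/Q = 3452 / 17600 = 0.1962 d = 4.708 h.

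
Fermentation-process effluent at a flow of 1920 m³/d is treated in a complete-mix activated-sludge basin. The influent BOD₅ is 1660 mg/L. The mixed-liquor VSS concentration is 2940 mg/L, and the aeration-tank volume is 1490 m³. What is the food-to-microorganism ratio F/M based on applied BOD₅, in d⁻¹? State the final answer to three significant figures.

F/M = applied load / biomass = Q·S₀/(V·X) = 1920 × 1660 / (1490 × 2940) = 0.7276 d⁻¹.

F/M ≈ 0.728 d⁻¹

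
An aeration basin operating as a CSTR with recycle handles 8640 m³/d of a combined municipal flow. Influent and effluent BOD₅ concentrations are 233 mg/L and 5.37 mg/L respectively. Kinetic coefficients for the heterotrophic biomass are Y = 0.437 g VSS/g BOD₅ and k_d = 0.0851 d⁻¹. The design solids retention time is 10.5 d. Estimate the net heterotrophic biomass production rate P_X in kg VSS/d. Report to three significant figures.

Observed yield with endogenous decay: Y_obs = Y / (1 + k_d·θ_c) = 0.437 / (1 + 0.0851 × 10.5) = 0.437 / 1.894 = 0.2308 g VSS/g BOD₅.
Substrate removed = Q·(S₀ − S) = 8640 m³/d × (233 − 5.37) g/m³ = 1.97×10^6 g/d = 1967 kg/d.
So the net sludge growth is P_X = 0.2308 × 1967 = 453.9 kg VSS/d.

P_X ≈ 454 kg VSS/d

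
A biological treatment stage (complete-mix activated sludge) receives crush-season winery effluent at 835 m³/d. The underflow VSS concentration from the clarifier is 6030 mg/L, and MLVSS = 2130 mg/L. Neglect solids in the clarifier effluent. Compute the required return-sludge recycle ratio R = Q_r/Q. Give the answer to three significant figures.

R ≈ 0.546

R = Q_r/Q = X/(X_r − X) = 2130 / (6030 − 2130) = 0.5462.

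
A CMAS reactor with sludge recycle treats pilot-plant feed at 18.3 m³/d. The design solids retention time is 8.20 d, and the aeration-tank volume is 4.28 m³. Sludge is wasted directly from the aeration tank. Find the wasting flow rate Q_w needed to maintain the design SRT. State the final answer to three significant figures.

Q_w ≈ 0.522 m³/d

With mixed-liquor wasting, θ_c = V/Q_w, so Q_w = V/θ_c = 4.280/8.20 = 0.5220 m³/d.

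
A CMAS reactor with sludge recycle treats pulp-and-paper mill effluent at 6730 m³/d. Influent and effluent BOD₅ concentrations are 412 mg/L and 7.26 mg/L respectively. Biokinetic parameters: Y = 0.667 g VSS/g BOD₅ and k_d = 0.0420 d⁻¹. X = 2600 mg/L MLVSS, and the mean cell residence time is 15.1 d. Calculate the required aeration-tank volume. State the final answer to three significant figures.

Rearranging the biomass balance for a CMAS with decay, V = Y·Q·ΔS·θ_c / [X·(1+k_d θ_c)] = 0.667 × 6730 × (412 − 7.26) × 15.1 / [2600 × (1 + 0.0420 × 15.1)] = 2.74×10^7 / 4249 = 6457 m³.

V ≈ 6460 m³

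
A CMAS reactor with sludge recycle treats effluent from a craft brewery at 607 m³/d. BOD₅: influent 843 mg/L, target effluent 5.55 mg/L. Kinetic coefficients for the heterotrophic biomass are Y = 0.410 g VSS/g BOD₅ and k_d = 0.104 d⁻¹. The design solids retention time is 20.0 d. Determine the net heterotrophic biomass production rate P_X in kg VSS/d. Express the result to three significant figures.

P_X ≈ 67.7 kg VSS/d

Observed yield with endogenous decay: Y_obs = Y / (1 + k_d·θ_c) = 0.410 / (1 + 0.104 × 20.0) = 0.410 / 3.080 = 0.1331 g VSS/g BOD₅.
Substrate removed = Q·(S₀ − S) = 607 m³/d × (843 − 5.55) g/m³ = 5.08×10^5 g/d = 508.3 kg/d.
Net biomass production P_X = Y_obs × Q·(S₀ − S) = 0.1331 × 508.3 = 67.67 kg VSS/d.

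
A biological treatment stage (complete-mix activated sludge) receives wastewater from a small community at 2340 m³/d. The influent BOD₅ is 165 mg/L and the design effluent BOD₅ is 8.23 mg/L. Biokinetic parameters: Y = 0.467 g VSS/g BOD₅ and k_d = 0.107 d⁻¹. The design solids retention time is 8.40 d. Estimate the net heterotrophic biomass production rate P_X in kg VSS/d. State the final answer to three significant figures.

P_X ≈ 90.2 kg VSS/d

The observed yield is Y_obs = Y/(1 + k_d·θ_c) = 0.467 / (1 + 0.107 × 8.40) = 0.467 / 1.899 = 0.2459 g VSS per g BOD₅ removed.
Mass of BOD₅ removed per day: Q(S₀ − S) = 2340 × 156.8 g/m³ = 366.8 kg/d.
Net biomass production P_X = Y_obs × Q·(S₀ − S) = 0.2459 × 366.8 = 90.22 kg VSS/d.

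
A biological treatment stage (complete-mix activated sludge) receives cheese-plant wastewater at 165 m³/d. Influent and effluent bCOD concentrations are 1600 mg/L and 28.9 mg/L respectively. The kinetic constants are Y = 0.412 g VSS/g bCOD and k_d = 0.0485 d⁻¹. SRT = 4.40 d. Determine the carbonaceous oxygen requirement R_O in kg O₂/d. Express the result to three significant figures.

R_O ≈ 134 kg O₂/d

Y_obs = Y / (1 + k_d θ_c) = 0.412 / (1 + 0.0485 × 4.40) = 0.412 / 1.213 = 0.3395.
Substrate removed = Q·(S₀ − S) = 165 m³/d × (1600 − 28.9) g/m³ = 2.59×10^5 g/d = 259.2 kg/d.
Net sludge production P_X = 0.3395 × 259.2 = 88.02 kg VSS/d.
Carbonaceous O₂ demand = substrate oxidised − cell-mass equivalent = 259.2 − 1.42 × 88.02 = 134.2 kg O₂/d.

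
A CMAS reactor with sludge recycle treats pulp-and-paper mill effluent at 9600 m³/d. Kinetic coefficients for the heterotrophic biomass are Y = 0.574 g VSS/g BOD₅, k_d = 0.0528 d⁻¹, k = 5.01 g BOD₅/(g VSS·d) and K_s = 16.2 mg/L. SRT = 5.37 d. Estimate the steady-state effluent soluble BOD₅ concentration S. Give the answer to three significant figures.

Effluent substrate depends only on kinetics and SRT: S = K_s(1 + k_d θ_c) / [θ_c(Yk − k_d) − 1] = 16.2 × (1 + 0.0528 × 5.37) / [5.37 × (0.574 × 5.01 − 0.0528) − 1] = 20.79 / 14.16 = 1.469 mg/L.

S ≈ 1.47 mg/L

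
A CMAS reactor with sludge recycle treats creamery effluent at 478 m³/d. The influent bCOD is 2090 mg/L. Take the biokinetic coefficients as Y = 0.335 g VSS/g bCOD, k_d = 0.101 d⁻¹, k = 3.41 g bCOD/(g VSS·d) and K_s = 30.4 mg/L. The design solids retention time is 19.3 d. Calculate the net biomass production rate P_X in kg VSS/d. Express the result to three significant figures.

For a completely mixed reactor with recycle the Lawrence–McCarty relation gives S = K_s·(1 + k_d·θ_c) / [θ_c·(Y·k − k_d) − 1] = 30.4 × (1 + 0.101 × 19.3) / [19.3 × (0.335 × 3.41 − 0.101) − 1] = 89.66 / 19.10 = 4.695 mg/L.
Y_obs = Y / (1 + k_d θ_c) = 0.335 / (1 + 0.101 × 19.3) = 0.335 / 2.949 = 0.1136.
Mass of bCOD removed per day: Q(S₀ − S) = 478 × 2085 g/m³ = 996.8 kg/d.
Biomass produced: P_X = Y_obs·Q·ΔS = 0.1136 × 996.8 ≈ 113.2 kg VSS/d.

P_X ≈ 113 kg VSS/d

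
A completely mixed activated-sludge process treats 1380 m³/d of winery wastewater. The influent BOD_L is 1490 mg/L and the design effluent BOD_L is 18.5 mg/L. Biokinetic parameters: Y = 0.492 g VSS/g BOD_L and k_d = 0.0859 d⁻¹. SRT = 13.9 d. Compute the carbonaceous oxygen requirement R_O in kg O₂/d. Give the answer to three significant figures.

R_O ≈ 1380 kg O₂/d

The observed yield is Y_obs = Y/(1 + k_d·θ_c) = 0.492 / (1 + 0.0859 × 13.9) = 0.492 / 2.194 = 0.2242 g VSS per g BOD_L removed.
ΔS = 1490 − 18.5 = 1472 mg/L, so the substrate removal rate is 1380 × 1472/1000 = 2031 kg BOD_L/d.
P_X = Y_obs·Q·(S₀ − S) = 0.2242 × 2031 = 455.4 kg VSS/d.
R_O = Q·(S₀ − S) − 1.42·P_X = 2031 − 1.42 × 455.4 = 1384 kg O₂/d.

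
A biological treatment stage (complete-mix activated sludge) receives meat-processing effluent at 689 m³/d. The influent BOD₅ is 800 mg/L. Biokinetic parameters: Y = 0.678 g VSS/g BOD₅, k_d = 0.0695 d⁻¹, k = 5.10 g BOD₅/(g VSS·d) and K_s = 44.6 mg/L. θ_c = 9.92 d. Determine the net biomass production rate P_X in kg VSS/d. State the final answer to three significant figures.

From the Monod/SRT balance for a CMAS, S = K_s·(1+k_d θ_c)/[θ_c·(Y k − k_d) − 1] = 44.6 × (1 + 0.0695 × 9.92) / [9.92 × (0.678 × 5.10 − 0.0695) − 1] = 75.35 / 32.61 = 2.310 mg/L.
Y_obs = Y / (1 + k_d θ_c) = 0.678 / (1 + 0.0695 × 9.92) = 0.678 / 1.689 = 0.4013.
ΔS = 800 − 2.31 = 797.7 mg/L, so the substrate removal rate is 689 × 797.7/1000 = 549.6 kg BOD₅/d.
P_X = Y_obs · Q(S₀ − S) = 0.4013 × 549.6 = 220.6 kg VSS/d.

P_X ≈ 221 kg VSS/d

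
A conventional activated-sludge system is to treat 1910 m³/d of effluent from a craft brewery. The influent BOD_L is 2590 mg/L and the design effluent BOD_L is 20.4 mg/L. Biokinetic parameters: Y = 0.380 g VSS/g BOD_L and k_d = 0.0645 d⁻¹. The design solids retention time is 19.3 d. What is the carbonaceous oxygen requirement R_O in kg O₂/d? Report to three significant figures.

R_O ≈ 3730 kg O₂/d

Y_obs = Y / (1 + k_d θ_c) = 0.380 / (1 + 0.0645 × 19.3) = 0.380 / 2.245 = 0.1693.
Q·(S₀ − S) = 1910 × (2590 − 20.4) × 10⁻³ = 4908 kg/d removed.
Net sludge production P_X = 0.1693 × 4908 = 830.8 kg VSS/d.
Carbonaceous O₂ demand = substrate oxidised − cell-mass equivalent = 4908 − 1.42 × 830.8 = 3728 kg O₂/d.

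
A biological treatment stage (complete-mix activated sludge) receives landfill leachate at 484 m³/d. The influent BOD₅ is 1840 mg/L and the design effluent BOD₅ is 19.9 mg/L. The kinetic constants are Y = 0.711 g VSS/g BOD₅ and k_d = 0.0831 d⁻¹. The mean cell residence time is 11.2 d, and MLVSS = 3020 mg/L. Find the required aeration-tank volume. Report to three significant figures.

From the SRT design equation V = Y Q (S₀−S) θ_c / [X (1 + k_d θ_c)] = 0.711 × 484 × (1840 − 19.9) × 11.2 / [3020 × (1 + 0.0831 × 11.2)] = 7.02×10^6 / 5831 = 1203 m³.

V ≈ 1200 m³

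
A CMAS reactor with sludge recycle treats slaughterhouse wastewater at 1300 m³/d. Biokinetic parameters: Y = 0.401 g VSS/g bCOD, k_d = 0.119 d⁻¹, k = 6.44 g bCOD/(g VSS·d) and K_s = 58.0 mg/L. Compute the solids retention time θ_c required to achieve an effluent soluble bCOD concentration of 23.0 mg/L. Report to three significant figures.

From 1/θ_c = Y·k·S/(K_s + S) − k_d: Y·k·S/(K_s+S) = 0.401 × 6.44 × 23.0 / (58.0 + 23.0) = 0.7333 d⁻¹.
Then 1/θ_c = μ − k_d = 0.7333 − 0.119 = 0.6143 d⁻¹, giving θ_c = 1.628 d.

θ_c ≈ 1.63 d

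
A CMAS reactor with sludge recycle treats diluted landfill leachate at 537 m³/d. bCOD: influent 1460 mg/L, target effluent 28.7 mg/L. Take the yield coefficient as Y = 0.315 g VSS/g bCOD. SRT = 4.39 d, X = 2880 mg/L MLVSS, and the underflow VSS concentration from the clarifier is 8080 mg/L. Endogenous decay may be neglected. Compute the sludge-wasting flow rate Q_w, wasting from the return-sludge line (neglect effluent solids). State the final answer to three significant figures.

Q_w ≈ 30.0 m³/d

Biomass mass balance (decay neglected): V·X = Y·Q·(S₀ − S)·θ_c, so V = 0.315 × 537 × (1460 − 28.7) × 4.39 / 2880 = 369.1 m³.
Q_w = (V·X)/(θ_c X_r) = 369.1 × 2880 / (4.39 × 8080) = 29.96 m³/d.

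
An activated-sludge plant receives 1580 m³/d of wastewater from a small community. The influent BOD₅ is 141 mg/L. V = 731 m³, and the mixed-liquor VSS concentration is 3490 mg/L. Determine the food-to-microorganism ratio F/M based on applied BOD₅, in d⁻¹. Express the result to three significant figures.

F/M ≈ 0.0873 d⁻¹

F/M = applied load / biomass = Q·S₀/(V·X) = 1580 × 141 / (731.0 × 3490) = 0.08732 d⁻¹.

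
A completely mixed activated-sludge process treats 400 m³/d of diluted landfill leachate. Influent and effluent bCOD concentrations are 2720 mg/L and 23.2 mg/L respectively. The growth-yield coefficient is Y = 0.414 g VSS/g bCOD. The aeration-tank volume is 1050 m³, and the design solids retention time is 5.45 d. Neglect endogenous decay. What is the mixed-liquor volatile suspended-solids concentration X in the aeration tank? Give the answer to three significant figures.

X ≈ 2320 mg/L

From V·X = Y·Q·(S₀ − S)·θ_c (decay neglected): X = 0.414 × 400 × (2720 − 23.2) × 5.45 / 1050 = 2318 mg/L.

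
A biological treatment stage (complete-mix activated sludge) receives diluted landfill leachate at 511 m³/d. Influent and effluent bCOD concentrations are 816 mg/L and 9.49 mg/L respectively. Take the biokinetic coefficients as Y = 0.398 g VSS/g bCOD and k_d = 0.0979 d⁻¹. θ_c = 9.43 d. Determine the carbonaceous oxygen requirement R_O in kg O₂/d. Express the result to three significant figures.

The observed yield is Y_obs = Y/(1 + k_d·θ_c) = 0.398 / (1 + 0.0979 × 9.43) = 0.398 / 1.923 = 0.2069 g VSS per g bCOD removed.
ΔS = 816 − 9.49 = 806.5 mg/L, so the substrate removal rate is 511 × 806.5/1000 = 412.1 kg bCOD/d.
Net sludge production P_X = 0.2069 × 412.1 = 85.29 kg VSS/d.
R_O = Q·(S₀ − S) − 1.42·P_X = 412.1 − 1.42 × 85.29 = 291.0 kg O₂/d.

R_O ≈ 291 kg O₂/d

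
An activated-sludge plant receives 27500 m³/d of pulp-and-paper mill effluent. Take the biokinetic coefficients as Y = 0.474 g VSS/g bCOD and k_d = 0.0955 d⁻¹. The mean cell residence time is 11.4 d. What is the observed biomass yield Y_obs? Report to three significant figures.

Y_obs ≈ 0.227 g VSS/g bCOD

The observed yield is Y_obs = Y/(1 + k_d·θ_c) = 0.474 / (1 + 0.0955 × 11.4) = 0.474 / 2.089 = 0.2269 g VSS per g bCOD removed.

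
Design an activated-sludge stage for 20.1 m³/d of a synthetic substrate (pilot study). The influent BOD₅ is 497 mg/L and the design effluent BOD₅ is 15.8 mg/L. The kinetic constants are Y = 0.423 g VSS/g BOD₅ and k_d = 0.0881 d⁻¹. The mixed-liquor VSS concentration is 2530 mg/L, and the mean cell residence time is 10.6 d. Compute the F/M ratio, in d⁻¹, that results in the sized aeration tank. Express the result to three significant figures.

Steady-state biomass mass balance: V·X·(1 + k_d·θ_c) = Y·Q·(S₀ − S)·θ_c, so V = 0.423 × 20.1 × (497 − 15.8) × 10.6 / [2530 × (1 + 0.0881 × 10.6)] = 4.34×10^4 / 4893 = 8.864 m³.
F/M = Q·S₀ / (V·X) = 20.1 × 497 / (8.864 × 2530) = 0.4455 g BOD₅·(g VSS·d)⁻¹.

F/M ≈ 0.445 d⁻¹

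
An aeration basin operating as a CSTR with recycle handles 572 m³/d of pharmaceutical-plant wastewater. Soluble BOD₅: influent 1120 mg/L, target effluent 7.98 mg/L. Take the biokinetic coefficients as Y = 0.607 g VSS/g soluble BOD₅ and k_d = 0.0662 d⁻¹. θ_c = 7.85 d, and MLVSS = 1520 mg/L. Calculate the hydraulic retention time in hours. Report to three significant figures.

Steady-state biomass mass balance: V·X·(1 + k_d·θ_c) = Y·Q·(S₀ − S)·θ_c, so V = 0.607 × 572 × (1120 − 7.98) × 7.85 / [1520 × (1 + 0.0662 × 7.85)] = 3.03×10^6 / 2310 = 1312 m³.
HRT = V/Q = 1312 m³ / 572 m³·d⁻¹ = 2.294 d × 24 = 55.05 h.

τ ≈ 55.1 h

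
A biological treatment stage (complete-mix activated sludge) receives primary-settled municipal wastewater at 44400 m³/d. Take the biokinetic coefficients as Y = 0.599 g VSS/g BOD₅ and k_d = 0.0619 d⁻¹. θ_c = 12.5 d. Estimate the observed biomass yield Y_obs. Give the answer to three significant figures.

Y_obs ≈ 0.338 g VSS/g BOD₅

Y_obs = Y / (1 + k_d θ_c) = 0.599 / (1 + 0.0619 × 12.5) = 0.599 / 1.774 = 0.3377.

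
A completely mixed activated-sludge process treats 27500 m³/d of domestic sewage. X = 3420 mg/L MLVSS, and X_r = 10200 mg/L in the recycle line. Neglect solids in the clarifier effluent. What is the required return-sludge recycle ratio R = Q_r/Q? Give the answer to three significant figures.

Solids balance on the clarifier gives (1+R)X = R·X_r, so R = X/(X_r − X) = 3420 / (10200 − 3420) = 0.5044.

R ≈ 0.504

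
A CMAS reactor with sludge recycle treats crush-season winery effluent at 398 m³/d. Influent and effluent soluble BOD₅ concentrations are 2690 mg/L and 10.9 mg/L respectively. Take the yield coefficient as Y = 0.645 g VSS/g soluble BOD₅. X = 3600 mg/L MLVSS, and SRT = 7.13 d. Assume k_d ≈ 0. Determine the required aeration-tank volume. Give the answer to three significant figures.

With k_d = 0 the design equation reduces to V = Y Q (S₀−S) θ_c / X = 0.645 × 398 × (2690 − 10.9) × 7.13 / 3600 = 1362 m³.

V ≈ 1360 m³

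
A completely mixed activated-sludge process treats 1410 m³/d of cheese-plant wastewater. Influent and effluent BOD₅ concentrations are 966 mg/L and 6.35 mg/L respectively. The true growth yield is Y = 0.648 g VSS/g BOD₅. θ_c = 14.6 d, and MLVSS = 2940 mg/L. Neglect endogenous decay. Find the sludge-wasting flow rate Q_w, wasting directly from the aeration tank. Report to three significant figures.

With k_d = 0 the design equation reduces to V = Y Q (S₀−S) θ_c / X = 0.648 × 1410 × (966 − 6.35) × 14.6 / 2940 = 4354 m³.
For wasting at MLVSS concentration, Q_w = V/θ_c = 4354/14.6 = 298.2 m³/d.

Q_w ≈ 298 m³/d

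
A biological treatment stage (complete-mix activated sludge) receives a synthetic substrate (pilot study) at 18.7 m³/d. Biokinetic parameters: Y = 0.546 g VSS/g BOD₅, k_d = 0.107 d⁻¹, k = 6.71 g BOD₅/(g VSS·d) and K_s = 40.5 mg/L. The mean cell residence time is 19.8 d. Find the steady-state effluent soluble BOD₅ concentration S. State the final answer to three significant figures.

S ≈ 1.82 mg/L

Effluent substrate depends only on kinetics and SRT: S = K_s(1 + k_d θ_c) / [θ_c(Yk − k_d) − 1] = 40.5 × (1 + 0.107 × 19.8) / [19.8 × (0.546 × 6.71 − 0.107) − 1] = 126.3 / 69.42 = 1.819 mg/L.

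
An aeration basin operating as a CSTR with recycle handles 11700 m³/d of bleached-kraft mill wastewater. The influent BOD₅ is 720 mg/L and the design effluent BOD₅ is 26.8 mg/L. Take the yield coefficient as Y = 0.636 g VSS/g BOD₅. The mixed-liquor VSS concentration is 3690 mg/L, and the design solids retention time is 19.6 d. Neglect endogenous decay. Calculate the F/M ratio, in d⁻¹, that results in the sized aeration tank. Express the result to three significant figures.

F/M ≈ 0.0833 d⁻¹

With k_d = 0 the design equation reduces to V = Y Q (S₀−S) θ_c / X = 0.636 × 11700 × (720 − 26.8) × 19.6 / 3690 = 27399 m³.
Food-to-microorganism ratio F/M = Q S₀ / (V X) = 11700 × 720 / (27399 × 3690) = 0.08332 d⁻¹.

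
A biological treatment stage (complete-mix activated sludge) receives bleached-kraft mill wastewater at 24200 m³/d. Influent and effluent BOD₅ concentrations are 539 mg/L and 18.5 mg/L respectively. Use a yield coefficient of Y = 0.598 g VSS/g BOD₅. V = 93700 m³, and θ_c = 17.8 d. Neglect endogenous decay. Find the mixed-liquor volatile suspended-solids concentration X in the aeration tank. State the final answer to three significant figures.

From V·X = Y·Q·(S₀ − S)·θ_c (decay neglected): X = 0.598 × 24200 × (539 − 18.5) × 17.8 / 93700 = 1431 mg/L.

X ≈ 1430 mg/L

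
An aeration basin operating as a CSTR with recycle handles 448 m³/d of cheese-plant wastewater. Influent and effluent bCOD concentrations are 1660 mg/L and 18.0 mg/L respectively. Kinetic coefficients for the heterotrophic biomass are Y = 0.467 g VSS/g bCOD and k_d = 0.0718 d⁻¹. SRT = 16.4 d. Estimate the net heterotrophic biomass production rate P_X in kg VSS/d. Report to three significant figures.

P_X ≈ 158 kg VSS/d

The observed yield is Y_obs = Y/(1 + k_d·θ_c) = 0.467 / (1 + 0.0718 × 16.4) = 0.467 / 2.178 = 0.2145 g VSS per g bCOD removed.
ΔS = 1660 − 18.0 = 1642 mg/L, so the substrate removal rate is 448 × 1642/1000 = 735.6 kg bCOD/d.
Biomass produced: P_X = Y_obs·Q·ΔS = 0.2145 × 735.6 ≈ 157.8 kg VSS/d.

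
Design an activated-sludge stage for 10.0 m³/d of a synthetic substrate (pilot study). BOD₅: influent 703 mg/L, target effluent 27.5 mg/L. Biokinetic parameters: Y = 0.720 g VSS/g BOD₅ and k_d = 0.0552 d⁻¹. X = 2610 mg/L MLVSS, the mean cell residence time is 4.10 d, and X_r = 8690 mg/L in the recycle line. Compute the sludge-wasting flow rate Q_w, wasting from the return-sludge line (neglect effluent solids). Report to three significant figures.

Q_w ≈ 0.456 m³/d

Steady-state biomass mass balance: V·X·(1 + k_d·θ_c) = Y·Q·(S₀ − S)·θ_c, so V = 0.720 × 10.0 × (703 − 27.5) × 4.10 / [2610 × (1 + 0.0552 × 4.10)] = 1.99×10^4 / 3201 = 6.230 m³.
Q_w = (V·X)/(θ_c X_r) = 6.230 × 2610 / (4.10 × 8690) = 0.4564 m³/d.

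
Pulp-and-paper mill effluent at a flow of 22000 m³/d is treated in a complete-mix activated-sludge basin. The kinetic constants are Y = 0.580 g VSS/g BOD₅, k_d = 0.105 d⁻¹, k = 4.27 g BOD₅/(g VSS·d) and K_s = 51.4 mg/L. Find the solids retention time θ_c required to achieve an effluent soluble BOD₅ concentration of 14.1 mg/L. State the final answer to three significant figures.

At the target effluent, Y k S/(K_s+S) = 0.580×4.27×14.1/65.50 = 0.5331 d⁻¹.
1/θ_c = 0.5331 − 0.105 = 0.4281 d⁻¹, so θ_c = 2.336 d.

θ_c ≈ 2.34 d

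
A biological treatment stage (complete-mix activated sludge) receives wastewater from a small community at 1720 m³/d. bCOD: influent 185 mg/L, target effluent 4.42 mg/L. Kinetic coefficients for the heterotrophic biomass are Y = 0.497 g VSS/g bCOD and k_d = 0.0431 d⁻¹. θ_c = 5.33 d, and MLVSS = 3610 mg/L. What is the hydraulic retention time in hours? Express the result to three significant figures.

Rearranging the biomass balance for a CMAS with decay, V = Y·Q·ΔS·θ_c / [X·(1+k_d θ_c)] = 0.497 × 1720 × (185 − 4.42) × 5.33 / [3610 × (1 + 0.0431 × 5.33)] = 8.23×10^5 / 4439 = 185.3 m³.
τ = V/Q = 185.3/1720 = 0.1078 d, or 2.586 h.

τ ≈ 2.59 h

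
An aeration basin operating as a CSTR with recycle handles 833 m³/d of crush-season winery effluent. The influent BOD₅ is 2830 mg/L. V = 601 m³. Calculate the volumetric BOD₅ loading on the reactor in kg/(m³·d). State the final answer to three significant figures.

Volumetric loading L_v = Q·S₀ / V = 833 × 2830 g/m³ / 601.0 m³ = 3922 g/(m³·d) = 3.922 kg BOD₅/(m³·d).

L_v ≈ 3.92 kg BOD₅/(m³·d)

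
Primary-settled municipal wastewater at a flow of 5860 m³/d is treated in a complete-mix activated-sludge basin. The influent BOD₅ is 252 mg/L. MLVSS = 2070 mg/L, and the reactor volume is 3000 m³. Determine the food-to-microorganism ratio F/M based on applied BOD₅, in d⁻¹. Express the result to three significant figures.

F/M ≈ 0.238 d⁻¹

Food-to-microorganism ratio F/M = Q S₀ / (V X) = 5860 × 252 / (3000 × 2070) = 0.2378 d⁻¹.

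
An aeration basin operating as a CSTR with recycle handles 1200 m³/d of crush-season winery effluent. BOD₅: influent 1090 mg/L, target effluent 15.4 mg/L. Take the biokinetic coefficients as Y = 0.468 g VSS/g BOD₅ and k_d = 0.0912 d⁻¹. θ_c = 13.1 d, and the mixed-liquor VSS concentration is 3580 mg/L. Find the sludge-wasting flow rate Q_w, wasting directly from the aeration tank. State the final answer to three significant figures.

Q_w ≈ 76.8 m³/d

Rearranging the biomass balance for a CMAS with decay, V = Y·Q·ΔS·θ_c / [X·(1+k_d θ_c)] = 0.468 × 1200 × (1090 − 15.4) × 13.1 / [3580 × (1 + 0.0912 × 13.1)] = 7.91×10^6 / 7857 = 1006 m³.
With mixed-liquor wasting, θ_c = V/Q_w, so Q_w = V/θ_c = 1006/13.1 = 76.81 m³/d.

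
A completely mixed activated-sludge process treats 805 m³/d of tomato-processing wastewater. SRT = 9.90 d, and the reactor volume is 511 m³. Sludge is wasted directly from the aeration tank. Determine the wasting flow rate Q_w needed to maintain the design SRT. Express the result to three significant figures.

Wasting from the aeration tank: Q_w = V / θ_c = 511.0 / 9.90 = 51.62 m³/d.

Q_w ≈ 51.6 m³/d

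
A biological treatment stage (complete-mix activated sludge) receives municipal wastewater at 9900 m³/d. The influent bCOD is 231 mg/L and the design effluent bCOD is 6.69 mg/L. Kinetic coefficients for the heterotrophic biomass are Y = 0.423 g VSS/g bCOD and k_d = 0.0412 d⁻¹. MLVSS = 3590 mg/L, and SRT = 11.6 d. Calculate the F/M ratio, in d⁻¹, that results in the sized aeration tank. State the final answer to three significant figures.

F/M ≈ 0.310 d⁻¹

From the SRT design equation V = Y Q (S₀−S) θ_c / [X (1 + k_d θ_c)] = 0.423 × 9900 × (231 − 6.69) × 11.6 / [3590 × (1 + 0.0412 × 11.6)] = 1.09×10^7 / 5306 = 2054 m³.
F/M = Q·S₀ / (V·X) = 9900 × 231 / (2054 × 3590) = 0.3102 g bCOD·(g VSS·d)⁻¹.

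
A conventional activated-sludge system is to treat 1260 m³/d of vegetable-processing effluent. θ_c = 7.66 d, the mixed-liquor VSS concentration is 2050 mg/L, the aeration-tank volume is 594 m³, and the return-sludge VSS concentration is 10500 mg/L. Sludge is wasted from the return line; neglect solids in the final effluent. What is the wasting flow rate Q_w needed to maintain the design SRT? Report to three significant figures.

Q_w ≈ 15.1 m³/d

Q_w = (V·X)/(θ_c X_r) = 594.0 × 2050 / (7.66 × 10500) = 15.14 m³/d.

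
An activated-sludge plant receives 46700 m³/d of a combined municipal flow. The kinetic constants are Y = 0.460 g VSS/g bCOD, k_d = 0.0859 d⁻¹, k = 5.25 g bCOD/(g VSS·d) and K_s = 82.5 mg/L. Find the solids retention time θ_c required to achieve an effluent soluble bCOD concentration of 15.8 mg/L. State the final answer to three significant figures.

θ_c ≈ 3.31 d

From 1/θ_c = Y·k·S/(K_s + S) − k_d: Y·k·S/(K_s+S) = 0.460 × 5.25 × 15.8 / (82.5 + 15.8) = 0.3882 d⁻¹.
Then 1/θ_c = μ − k_d = 0.3882 − 0.0859 = 0.3023 d⁻¹, giving θ_c = 3.308 d.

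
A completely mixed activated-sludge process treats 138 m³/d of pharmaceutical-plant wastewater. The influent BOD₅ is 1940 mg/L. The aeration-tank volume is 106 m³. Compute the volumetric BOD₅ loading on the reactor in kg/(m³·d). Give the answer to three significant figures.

L_v = Q S₀ / V = 138 × 1940 × 10⁻³ / 106.0 = 2.526 kg/(m³·d).

L_v ≈ 2.53 kg BOD₅/(m³·d)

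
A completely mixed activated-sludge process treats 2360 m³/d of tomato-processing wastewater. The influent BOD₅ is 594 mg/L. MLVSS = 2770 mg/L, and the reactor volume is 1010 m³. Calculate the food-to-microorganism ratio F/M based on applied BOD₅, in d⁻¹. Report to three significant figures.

F/M ≈ 0.501 d⁻¹

F/M = Q·S₀ / (V·X) = 2360 × 594 / (1010 × 2770) = 0.5011 g BOD₅·(g VSS·d)⁻¹.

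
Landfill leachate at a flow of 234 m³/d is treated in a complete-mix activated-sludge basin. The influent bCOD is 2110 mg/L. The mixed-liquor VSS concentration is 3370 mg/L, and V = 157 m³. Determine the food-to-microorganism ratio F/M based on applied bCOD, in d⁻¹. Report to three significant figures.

F/M ≈ 0.933 d⁻¹

F/M = Q·S₀ / (V·X) = 234 × 2110 / (157.0 × 3370) = 0.9332 g bCOD·(g VSS·d)⁻¹.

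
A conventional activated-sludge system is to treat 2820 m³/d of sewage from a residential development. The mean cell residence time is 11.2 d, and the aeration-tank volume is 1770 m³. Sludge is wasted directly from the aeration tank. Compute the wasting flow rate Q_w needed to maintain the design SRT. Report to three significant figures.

With mixed-liquor wasting, θ_c = V/Q_w, so Q_w = V/θ_c = 1770/11.2 = 158.0 m³/d.

Q_w ≈ 158 m³/d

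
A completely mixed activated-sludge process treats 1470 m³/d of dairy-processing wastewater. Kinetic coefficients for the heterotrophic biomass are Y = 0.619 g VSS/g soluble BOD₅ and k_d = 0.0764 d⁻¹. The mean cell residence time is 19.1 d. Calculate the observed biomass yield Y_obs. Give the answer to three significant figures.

Y_obs ≈ 0.252 g VSS/g soluble BOD₅

Y_obs = Y / (1 + k_d θ_c) = 0.619 / (1 + 0.0764 × 19.1) = 0.619 / 2.459 = 0.2517.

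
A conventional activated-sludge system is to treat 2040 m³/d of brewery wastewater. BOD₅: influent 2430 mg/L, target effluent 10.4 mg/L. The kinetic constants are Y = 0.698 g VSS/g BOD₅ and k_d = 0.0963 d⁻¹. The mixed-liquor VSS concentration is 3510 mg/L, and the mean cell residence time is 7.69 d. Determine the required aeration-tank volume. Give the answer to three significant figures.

Rearranging the biomass balance for a CMAS with decay, V = Y·Q·ΔS·θ_c / [X·(1+k_d θ_c)] = 0.698 × 2040 × (2430 − 10.4) × 7.69 / [3510 × (1 + 0.0963 × 7.69)] = 2.65×10^7 / 6109 = 4337 m³.

V ≈ 4340 m³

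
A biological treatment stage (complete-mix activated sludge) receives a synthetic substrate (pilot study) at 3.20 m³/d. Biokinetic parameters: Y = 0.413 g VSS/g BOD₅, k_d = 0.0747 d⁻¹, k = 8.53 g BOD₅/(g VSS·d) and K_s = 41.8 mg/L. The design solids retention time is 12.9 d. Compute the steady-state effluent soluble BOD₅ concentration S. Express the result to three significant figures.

S ≈ 1.89 mg/L

For a completely mixed reactor with recycle the Lawrence–McCarty relation gives S = K_s·(1 + k_d·θ_c) / [θ_c·(Y·k − k_d) − 1] = 41.8 × (1 + 0.0747 × 12.9) / [12.9 × (0.413 × 8.53 − 0.0747) − 1] = 82.08 / 43.48 = 1.888 mg/L.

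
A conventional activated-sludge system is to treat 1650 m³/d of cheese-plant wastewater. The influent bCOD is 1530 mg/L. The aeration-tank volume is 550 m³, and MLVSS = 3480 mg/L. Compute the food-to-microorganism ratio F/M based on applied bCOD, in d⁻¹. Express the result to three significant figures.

F/M ≈ 1.32 d⁻¹

F/M = Q·S₀ / (V·X) = 1650 × 1530 / (550.0 × 3480) = 1.319 g bCOD·(g VSS·d)⁻¹.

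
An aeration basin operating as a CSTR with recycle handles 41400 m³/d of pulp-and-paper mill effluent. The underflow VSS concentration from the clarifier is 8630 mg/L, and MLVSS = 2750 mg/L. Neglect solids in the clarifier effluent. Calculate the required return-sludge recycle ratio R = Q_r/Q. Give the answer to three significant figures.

R ≈ 0.468

R = Q_r/Q = X/(X_r − X) = 2750 / (8630 − 2750) = 0.4677.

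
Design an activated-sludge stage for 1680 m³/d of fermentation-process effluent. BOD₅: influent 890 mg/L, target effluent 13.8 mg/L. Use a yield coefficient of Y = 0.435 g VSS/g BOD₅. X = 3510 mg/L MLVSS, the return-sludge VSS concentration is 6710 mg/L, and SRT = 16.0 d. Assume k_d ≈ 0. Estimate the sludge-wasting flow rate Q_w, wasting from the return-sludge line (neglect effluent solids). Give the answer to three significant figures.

Q_w ≈ 95.4 m³/d

With k_d = 0 the design equation reduces to V = Y Q (S₀−S) θ_c / X = 0.435 × 1680 × (890 − 13.8) × 16.0 / 3510 = 2919 m³.
Q_w = (V·X)/(θ_c X_r) = 2919 × 3510 / (16.0 × 6710) = 95.43 m³/d.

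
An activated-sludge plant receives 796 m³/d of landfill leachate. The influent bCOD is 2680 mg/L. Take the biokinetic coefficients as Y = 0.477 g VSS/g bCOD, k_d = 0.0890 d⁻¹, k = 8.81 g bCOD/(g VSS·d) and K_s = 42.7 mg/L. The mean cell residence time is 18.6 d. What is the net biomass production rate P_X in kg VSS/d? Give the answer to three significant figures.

P_X ≈ 383 kg VSS/d

Effluent substrate depends only on kinetics and SRT: S = K_s(1 + k_d θ_c) / [θ_c(Yk − k_d) − 1] = 42.7 × (1 + 0.0890 × 18.6) / [18.6 × (0.477 × 8.81 − 0.0890) − 1] = 113.4 / 75.51 = 1.502 mg/L.
The observed yield is Y_obs = Y/(1 + k_d·θ_c) = 0.477 / (1 + 0.0890 × 18.6) = 0.477 / 2.655 = 0.1796 g VSS per g bCOD removed.
Q·(S₀ − S) = 796 × (2680 − 1.50) × 10⁻³ = 2132 kg/d removed.
Net biomass production P_X = Y_obs × Q·(S₀ − S) = 0.1796 × 2132 = 383.0 kg VSS/d.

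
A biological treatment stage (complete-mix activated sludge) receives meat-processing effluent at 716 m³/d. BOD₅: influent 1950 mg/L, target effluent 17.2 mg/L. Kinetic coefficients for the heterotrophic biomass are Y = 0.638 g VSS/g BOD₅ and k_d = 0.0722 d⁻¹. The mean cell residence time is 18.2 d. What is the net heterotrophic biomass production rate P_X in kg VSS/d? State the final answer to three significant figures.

Correct the yield for decay: Y_obs = Y/(1 + k_d θ_c) = 0.638 / (1 + 0.0722 × 18.2) = 0.638 / 2.314 = 0.2757.
ΔS = 1950 − 17.2 = 1933 mg/L, so the substrate removal rate is 716 × 1933/1000 = 1384 kg BOD₅/d.
Net biomass production P_X = Y_obs × Q·(S₀ − S) = 0.2757 × 1384 = 381.5 kg VSS/d.

P_X ≈ 382 kg VSS/d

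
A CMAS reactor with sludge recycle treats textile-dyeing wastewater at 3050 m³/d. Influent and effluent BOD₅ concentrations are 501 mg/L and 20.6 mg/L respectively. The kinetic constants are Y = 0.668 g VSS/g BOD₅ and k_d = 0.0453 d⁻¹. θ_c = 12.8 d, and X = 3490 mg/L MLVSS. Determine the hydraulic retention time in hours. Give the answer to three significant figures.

τ ≈ 17.9 h

Rearranging the biomass balance for a CMAS with decay, V = Y·Q·ΔS·θ_c / [X·(1+k_d θ_c)] = 0.668 × 3050 × (501 − 20.6) × 12.8 / [3490 × (1 + 0.0453 × 12.8)] = 1.25×10^7 / 5514 = 2272 m³.
τ = V/Q = 2272/3050 = 0.7450 d, or 17.88 h.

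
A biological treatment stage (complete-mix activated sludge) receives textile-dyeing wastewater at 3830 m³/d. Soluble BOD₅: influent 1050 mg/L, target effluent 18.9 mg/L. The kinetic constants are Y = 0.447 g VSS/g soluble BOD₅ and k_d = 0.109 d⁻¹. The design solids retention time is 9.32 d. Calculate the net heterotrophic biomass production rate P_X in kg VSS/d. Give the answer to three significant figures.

P_X ≈ 876 kg VSS/d

Observed yield with endogenous decay: Y_obs = Y / (1 + k_d·θ_c) = 0.447 / (1 + 0.109 × 9.32) = 0.447 / 2.016 = 0.2217 g VSS/g soluble BOD₅.
Mass of soluble BOD₅ removed per day: Q(S₀ − S) = 3830 × 1031 g/m³ = 3949 kg/d.
Net biomass production P_X = Y_obs × Q·(S₀ − S) = 0.2217 × 3949 = 875.7 kg VSS/d.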